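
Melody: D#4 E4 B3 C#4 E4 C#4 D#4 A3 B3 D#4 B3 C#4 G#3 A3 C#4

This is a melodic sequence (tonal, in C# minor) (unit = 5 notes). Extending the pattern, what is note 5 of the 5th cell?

Grouping in 5s, the 5th note of each cell is E4, D#4, C#4.
Each moves down a 2nd. Continuing: B3 → A3.

A3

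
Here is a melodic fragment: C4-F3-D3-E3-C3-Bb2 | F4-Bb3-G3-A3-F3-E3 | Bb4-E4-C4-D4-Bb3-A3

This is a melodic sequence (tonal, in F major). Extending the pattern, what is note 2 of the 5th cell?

With 6-note cells, note 2 of each statement runs F3, Bb3, E4.
Extending up a 4th: A4 → D5.

D5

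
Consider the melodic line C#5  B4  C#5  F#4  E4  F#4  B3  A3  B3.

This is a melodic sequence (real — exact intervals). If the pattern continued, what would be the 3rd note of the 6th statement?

With 3-note cells, note 3 of each statement runs C#5, F#4, B3.
Each moves down a 5th. Continuing: E3 → A2 → D2.

D2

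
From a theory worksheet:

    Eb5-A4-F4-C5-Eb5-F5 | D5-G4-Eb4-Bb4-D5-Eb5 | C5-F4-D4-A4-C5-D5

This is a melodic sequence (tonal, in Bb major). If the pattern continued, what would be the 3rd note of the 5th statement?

The unit is 6 notes. Position-3 pitches of the 3 shown cells: F4, Eb4, D4.
Each moves down a 2nd. Continuing: C4 → Bb3.

Bb3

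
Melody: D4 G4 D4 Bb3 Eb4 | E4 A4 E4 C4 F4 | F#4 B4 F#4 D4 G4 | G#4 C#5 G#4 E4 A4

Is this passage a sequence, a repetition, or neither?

sequence

Each 5-note cell is the previous one transposed up a 2nd.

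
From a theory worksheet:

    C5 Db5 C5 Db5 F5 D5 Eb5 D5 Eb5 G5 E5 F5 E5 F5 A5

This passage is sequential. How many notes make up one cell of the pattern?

There are 15 notes; a 5-note unit gives 3 cells:
C5 Db5 C5 Db5 F5 | D5 Eb5 D5 Eb5 G5 | E5 F5 E5 F5 A5
Each cell is the previous one up a 2nd — so the unit is 5 notes.

5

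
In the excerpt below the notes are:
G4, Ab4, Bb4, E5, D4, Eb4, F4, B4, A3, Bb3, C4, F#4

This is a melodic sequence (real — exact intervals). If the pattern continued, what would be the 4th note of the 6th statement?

Grouping in 4s, the 4th note of each cell is E5, B4, F#4.
Extending down a 4th: C#4 → G#3 → D#3.

D#3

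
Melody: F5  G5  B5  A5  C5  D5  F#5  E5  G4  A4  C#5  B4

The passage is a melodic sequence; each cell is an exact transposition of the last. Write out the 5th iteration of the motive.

Taking 4-note groups, the heads are F5, C5, G4: the pattern moves down a 4th.
Extending down a 4th: D4 → A3.
So cell 5 is A3 B3 D#4 C#4.

A3 B3 D#4 C#4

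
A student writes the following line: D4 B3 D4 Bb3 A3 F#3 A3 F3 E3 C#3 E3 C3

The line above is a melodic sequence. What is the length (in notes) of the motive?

4

There are 12 notes; a 4-note unit gives 3 cells:
D4 B3 D4 Bb3 | A3 F#3 A3 F3 | E3 C#3 E3 C3
Every group is a transposition down a 4th of the one before; no shorter unit works.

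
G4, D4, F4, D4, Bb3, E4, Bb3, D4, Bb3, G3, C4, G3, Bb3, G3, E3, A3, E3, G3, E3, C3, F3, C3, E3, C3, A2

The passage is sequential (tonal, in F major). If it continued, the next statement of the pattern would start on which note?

Unit = 5 notes; the statements start on G4, E4, C4, A3, F3, moving down a 3rd each time.
The next head, down a 3rd from F3, is D3.

D3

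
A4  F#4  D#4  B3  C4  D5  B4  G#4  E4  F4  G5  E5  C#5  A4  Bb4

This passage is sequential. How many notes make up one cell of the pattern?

There are 15 notes; a 5-note unit gives 3 cells:
A4 F#4 D#4 B3 C4 | D5 B4 G#4 E4 F4 | G5 E5 C#5 A4 Bb4
That's a consistent up a 4th shift per cell, and no other grouping gives one.

5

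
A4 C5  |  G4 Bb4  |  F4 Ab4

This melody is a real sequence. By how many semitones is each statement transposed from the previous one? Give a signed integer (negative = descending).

With a 2-note motive the entries are A4, G4, F4, each down a 2nd from the previous.
A4 to G4 spans -2 semitones.

-2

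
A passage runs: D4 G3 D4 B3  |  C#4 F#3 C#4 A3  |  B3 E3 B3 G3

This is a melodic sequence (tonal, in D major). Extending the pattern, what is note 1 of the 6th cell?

F#3

The unit is 4 notes. Position-1 pitches of the 3 shown cells: D4, C#4, B3.
Each moves down a 2nd. Continuing: A3 → G3 → F#3.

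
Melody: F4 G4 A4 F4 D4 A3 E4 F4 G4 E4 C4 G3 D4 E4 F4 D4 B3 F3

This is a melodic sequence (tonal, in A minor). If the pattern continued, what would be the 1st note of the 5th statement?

Grouping in 6s, the 1st note of each cell is F4, E4, D4.
Extending down a 2nd: C4 → B3.

B3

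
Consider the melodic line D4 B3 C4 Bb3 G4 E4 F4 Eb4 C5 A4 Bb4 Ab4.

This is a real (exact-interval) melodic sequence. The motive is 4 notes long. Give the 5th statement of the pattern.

Unit = 4 notes; the statements start on D4, G4, C5, moving up a 4th each time.
Carrying on: F5 → Bb5.
From Bb5 the exact shape gives Bb5 G5 Ab5 Gb5.

Bb5 G5 Ab5 Gb5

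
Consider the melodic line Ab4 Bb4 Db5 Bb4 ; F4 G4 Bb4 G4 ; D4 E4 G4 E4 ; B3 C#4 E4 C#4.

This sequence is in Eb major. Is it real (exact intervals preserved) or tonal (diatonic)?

Each cell has the same semitone pattern (2, 3, -3) — intervals are preserved exactly.
And Db5 lies outside Eb major, so the sequence is real rather than tonal.

real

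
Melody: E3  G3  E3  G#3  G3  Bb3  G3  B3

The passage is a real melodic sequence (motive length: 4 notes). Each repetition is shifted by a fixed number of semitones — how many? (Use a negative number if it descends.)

With a 4-note motive the entries are E3, G3, each up a 3rd from the previous.
E3 to G3 spans +3 semitones.

3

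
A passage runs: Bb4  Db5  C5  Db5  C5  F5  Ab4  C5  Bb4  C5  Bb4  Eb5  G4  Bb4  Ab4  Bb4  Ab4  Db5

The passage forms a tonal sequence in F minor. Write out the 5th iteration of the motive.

Unit = 6 notes; the statements start on Bb4, Ab4, G4, moving down a 2nd each time.
Carrying on: F4 → Eb4.
From Eb4 the diatonic shape gives Eb4 G4 F4 G4 F4 Bb4.

Eb4 G4 F4 G4 F4 Bb4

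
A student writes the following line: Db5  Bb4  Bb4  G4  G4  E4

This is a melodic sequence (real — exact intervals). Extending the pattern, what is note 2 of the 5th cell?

With 2-note cells, note 2 of each statement runs Bb4, G4, E4.
Each moves down a 3rd. Continuing: C#4 → A#3.

A#3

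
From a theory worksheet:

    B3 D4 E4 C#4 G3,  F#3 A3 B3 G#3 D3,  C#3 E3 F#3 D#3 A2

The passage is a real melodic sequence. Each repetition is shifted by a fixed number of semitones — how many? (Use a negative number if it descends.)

-5

With a 5-note motive the entries are B3, F#3, C#3, each down a 4th from the previous.
B3→F#3 is 54 − 59 = -5 semitones.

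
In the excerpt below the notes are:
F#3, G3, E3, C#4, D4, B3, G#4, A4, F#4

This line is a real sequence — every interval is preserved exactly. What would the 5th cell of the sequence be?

A#5 B5 G#5

The 3-note cells begin on F#3, C#4, G#4 — each up a 5th from the last.
Carrying on: D#5 → A#5.
From A#5 the exact shape gives A#5 B5 G#5.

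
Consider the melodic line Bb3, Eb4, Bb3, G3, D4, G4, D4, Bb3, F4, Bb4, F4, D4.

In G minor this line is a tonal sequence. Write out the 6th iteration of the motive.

Eb5 A5 Eb5 C5

Taking 4-note groups, the heads are Bb3, D4, F4: the pattern moves up a 3rd.
Carrying on: A4 → C5 → Eb5.
Statement 6 starts on Eb5 and keeps the same diatonic contour: Eb5 A5 Eb5 C5.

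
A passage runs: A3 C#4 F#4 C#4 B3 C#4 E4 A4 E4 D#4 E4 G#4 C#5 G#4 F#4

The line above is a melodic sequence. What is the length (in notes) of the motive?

There are 15 notes; a 5-note unit gives 3 cells:
A3 C#4 F#4 C#4 B3 | C#4 E4 A4 E4 D#4 | E4 G#4 C#5 G#4 F#4
Each cell is the previous one up a 3rd — so the unit is 5 notes.

5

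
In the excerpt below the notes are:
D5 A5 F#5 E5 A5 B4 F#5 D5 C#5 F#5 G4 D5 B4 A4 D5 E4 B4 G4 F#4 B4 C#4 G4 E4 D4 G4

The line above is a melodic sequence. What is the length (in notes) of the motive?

25 notes total. Splitting into 5 groups of 5:
D5 A5 F#5 E5 A5 | B4 F#5 D5 C#5 F#5 | G4 D5 B4 A4 D5 | E4 B4 G4 F#4 B4 | C#4 G4 E4 D4 G4
Every group is a transposition down a 3rd of the one before; no shorter unit works.

5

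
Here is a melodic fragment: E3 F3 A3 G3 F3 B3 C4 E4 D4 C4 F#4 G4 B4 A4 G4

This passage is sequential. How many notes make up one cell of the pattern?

5

There are 15 notes; a 5-note unit gives 3 cells:
E3 F3 A3 G3 F3 | B3 C4 E4 D4 C4 | F#4 G4 B4 A4 G4
That's a consistent up a 5th shift per cell, and no other grouping gives one.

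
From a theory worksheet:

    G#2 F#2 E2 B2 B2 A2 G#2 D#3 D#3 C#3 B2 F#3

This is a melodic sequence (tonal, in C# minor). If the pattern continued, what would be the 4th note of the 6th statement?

E4

With 4-note cells, note 4 of each statement runs B2, D#3, F#3.
Each moves up a 3rd. Continuing: A3 → C#4 → E4.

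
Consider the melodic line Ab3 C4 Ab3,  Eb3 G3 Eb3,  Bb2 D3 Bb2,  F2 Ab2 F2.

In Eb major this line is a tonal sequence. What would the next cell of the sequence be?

Unit = 3 notes; the statements start on Ab3, Eb3, Bb2, F2, moving down a 4th each time.
From C2 the diatonic shape gives C2 Eb2 C2.

C2 Eb2 C2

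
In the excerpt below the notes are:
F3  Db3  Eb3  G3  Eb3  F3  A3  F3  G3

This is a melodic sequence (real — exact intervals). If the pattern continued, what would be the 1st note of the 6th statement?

The unit is 3 notes. Position-1 pitches of the 3 shown cells: F3, G3, A3.
Each moves up a 2nd. Continuing: B3 → C#4 → D#4.

D#4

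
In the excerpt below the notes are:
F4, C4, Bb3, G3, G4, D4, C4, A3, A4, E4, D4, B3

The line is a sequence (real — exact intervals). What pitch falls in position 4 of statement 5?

D#4

With 4-note cells, note 4 of each statement runs G3, A3, B3.
Extending up a 2nd: C#4 → D#4.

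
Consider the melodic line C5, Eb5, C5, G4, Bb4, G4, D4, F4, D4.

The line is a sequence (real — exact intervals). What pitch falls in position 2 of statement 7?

Grouping in 3s, the 2nd note of each cell is Eb5, Bb4, F4.
Carrying that down a 4th forward: C4 → G3 → D3 → A2.

A2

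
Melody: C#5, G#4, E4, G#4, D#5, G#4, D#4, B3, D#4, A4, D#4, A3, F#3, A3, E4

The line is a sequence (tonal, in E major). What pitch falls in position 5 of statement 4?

With 5-note cells, note 5 of each statement runs D#5, A4, E4.
One more down a 4th gives B3.

B3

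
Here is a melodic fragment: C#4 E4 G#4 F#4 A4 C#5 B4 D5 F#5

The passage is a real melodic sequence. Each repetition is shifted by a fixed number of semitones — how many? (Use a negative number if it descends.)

Taking 3-note groups, the heads are C#4, F#4, B4: the pattern moves up a 4th.
C#4→F#4 is 66 − 61 = 5 semitones.

5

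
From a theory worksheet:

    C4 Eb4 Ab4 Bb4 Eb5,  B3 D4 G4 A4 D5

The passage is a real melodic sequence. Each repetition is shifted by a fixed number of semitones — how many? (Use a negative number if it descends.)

-1

With a 5-note motive the entries are C4, B3, each down a 2nd from the previous.
Counting half-steps from C4 to B3: -1.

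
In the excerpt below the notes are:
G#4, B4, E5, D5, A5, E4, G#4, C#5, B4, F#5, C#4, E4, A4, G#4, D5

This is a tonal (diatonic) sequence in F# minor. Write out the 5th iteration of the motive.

F#3 A3 D4 C#4 G#4

With a 5-note motive the entries are G#4, E4, C#4, each down a 3rd from the previous.
Carrying on: A3 → F#3.
So cell 5 is F#3 A3 D4 C#4 G#4.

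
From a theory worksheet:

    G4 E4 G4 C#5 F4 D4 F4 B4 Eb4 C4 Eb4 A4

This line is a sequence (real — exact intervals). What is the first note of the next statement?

Db4

The 4-note cells begin on G4, F4, Eb4 — each down a 2nd from the last.
One more step down a 2nd gives Db4.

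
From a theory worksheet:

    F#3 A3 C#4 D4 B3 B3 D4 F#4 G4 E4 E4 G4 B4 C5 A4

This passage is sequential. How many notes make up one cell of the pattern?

Try groups of 5 (3 cells in 15 notes):
F#3 A3 C#4 D4 B3 | B3 D4 F#4 G4 E4 | E4 G4 B4 C5 A4
That's a consistent up a 4th shift per cell, and no other grouping gives one.

5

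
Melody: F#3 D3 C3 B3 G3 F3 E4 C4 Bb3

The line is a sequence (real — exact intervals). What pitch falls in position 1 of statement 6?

G5

With 3-note cells, note 1 of each statement runs F#3, B3, E4.
Carrying that up a 4th forward: A4 → D5 → G5.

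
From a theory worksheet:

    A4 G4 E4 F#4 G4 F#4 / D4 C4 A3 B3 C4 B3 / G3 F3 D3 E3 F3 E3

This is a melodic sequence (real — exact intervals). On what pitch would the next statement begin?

C3

Unit = 6 notes; the statements start on A4, D4, G3, moving down a 5th each time.
One more step down a 5th gives C3.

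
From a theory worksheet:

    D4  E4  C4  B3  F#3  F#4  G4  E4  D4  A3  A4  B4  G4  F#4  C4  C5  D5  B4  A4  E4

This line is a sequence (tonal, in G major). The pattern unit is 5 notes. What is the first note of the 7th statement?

B5

The 5-note cells begin on D4, F#4, A4, C5 — each up a 3rd from the last.
Extending the heads up a 3rd: E5 → G5 → B5.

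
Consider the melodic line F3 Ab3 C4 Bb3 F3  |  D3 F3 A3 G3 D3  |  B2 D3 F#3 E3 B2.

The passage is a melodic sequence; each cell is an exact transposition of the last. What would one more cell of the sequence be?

G#2 B2 D#3 C#3 G#2

Unit = 5 notes; the statements start on F3, D3, B2, moving down a 3rd each time.
From G#2 the exact shape gives G#2 B2 D#3 C#3 G#2.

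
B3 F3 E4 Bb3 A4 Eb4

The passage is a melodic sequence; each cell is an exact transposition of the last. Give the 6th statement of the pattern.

C6 Gb5

Unit = 2 notes; the statements start on B3, E4, A4, moving up a 4th each time.
Continuing the starts: D5 → G5 → C6.
So cell 6 is C6 Gb5.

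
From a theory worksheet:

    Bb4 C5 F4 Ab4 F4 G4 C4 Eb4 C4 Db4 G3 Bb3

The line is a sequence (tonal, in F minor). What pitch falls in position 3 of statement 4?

The unit is 4 notes. Position-3 pitches of the 3 shown cells: F4, C4, G3.
Each moves down a 4th; the next is Db3.

Db3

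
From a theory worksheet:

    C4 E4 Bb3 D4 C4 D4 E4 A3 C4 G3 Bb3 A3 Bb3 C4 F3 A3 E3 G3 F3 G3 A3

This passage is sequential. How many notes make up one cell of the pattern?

7

There are 21 notes; a 7-note unit gives 3 cells:
C4 E4 Bb3 D4 C4 D4 E4 | A3 C4 G3 Bb3 A3 Bb3 C4 | F3 A3 E3 G3 F3 G3 A3
Each cell is the previous one down a 3rd — so the unit is 7 notes.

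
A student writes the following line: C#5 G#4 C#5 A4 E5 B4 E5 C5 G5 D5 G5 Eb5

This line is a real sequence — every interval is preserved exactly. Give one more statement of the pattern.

Bb5 F5 Bb5 Gb5

With a 4-note motive the entries are C#5, E5, G5, each up a 3rd from the previous.
Statement 4 starts on Bb5 and keeps the same exact contour: Bb5 F5 Bb5 Gb5.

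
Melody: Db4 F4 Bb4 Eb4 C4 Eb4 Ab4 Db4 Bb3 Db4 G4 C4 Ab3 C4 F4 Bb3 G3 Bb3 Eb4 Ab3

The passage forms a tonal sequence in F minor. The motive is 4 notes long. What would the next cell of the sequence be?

F3 Ab3 Db4 G3

The 4-note cells begin on Db4, C4, Bb3, Ab3, G3 — each down a 2nd from the last.
So cell 6 is F3 Ab3 Db4 G3.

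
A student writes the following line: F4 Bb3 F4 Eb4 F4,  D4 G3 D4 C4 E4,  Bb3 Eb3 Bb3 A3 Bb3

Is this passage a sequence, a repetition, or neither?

neither

Note 5 of cell 2 is E4; if this were a sequence it would be D4. No unit length gives a consistent transposition pattern.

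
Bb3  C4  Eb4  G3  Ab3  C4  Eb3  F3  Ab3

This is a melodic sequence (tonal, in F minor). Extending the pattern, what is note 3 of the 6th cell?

With 3-note cells, note 3 of each statement runs Eb4, C4, Ab3.
Each moves down a 3rd. Continuing: F3 → Db3 → Bb2.

Bb2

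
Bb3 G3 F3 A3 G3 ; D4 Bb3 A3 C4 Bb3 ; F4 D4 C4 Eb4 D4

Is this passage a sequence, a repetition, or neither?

sequence

Each 5-note cell is the previous one transposed up a 3rd.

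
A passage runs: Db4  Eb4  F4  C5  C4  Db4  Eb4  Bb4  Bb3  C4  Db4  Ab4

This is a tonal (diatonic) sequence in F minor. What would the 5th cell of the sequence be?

G3 Ab3 Bb3 F4

The 4-note cells begin on Db4, C4, Bb3 — each down a 2nd from the last.
Extending down a 2nd: Ab3 → G3.
Statement 5 starts on G3 and keeps the same diatonic contour: G3 Ab3 Bb3 F4.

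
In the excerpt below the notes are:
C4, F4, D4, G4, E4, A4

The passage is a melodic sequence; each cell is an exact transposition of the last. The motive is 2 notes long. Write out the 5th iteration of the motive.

G#4 C#5

Unit = 2 notes; the statements start on C4, D4, E4, moving up a 2nd each time.
Carrying on: F#4 → G#4.
Statement 5 starts on G#4 and keeps the same exact contour: G#4 C#5.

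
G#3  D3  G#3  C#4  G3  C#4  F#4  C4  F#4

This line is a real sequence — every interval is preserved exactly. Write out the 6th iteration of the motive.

With a 3-note motive the entries are G#3, C#4, F#4, each up a 4th from the previous.
Extending up a 4th: B4 → E5 → A5.
Statement 6 starts on A5 and keeps the same exact contour: A5 Eb5 A5.

A5 Eb5 A5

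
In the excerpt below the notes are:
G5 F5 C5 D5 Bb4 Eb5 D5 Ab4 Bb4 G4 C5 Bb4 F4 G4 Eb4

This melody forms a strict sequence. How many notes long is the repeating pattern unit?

There are 15 notes; a 5-note unit gives 3 cells:
G5 F5 C5 D5 Bb4 | Eb5 D5 Ab4 Bb4 G4 | C5 Bb4 F4 G4 Eb4
That's a consistent down a 3rd shift per cell, and no other grouping gives one.

5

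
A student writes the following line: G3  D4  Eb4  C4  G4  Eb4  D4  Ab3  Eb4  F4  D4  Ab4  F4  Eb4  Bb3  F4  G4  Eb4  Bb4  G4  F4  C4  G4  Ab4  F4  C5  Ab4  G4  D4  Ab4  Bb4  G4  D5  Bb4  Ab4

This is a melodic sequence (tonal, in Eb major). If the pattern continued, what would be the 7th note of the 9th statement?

Eb5

With 7-note cells, note 7 of each statement runs D4, Eb4, F4, G4, Ab4.
Each moves up a 2nd. Continuing: Bb4 → C5 → D5 → Eb5.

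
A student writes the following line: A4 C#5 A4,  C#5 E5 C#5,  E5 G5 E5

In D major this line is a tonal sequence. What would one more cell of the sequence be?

The 3-note cells begin on A4, C#5, E5 — each up a 3rd from the last.
From G5 the diatonic shape gives G5 B5 G5.

G5 B5 G5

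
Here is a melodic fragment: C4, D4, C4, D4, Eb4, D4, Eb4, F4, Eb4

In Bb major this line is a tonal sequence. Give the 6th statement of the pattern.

Unit = 3 notes; the statements start on C4, D4, Eb4, moving up a 2nd each time.
Continuing the starts: F4 → G4 → A4.
So cell 6 is A4 Bb4 A4.

A4 Bb4 A4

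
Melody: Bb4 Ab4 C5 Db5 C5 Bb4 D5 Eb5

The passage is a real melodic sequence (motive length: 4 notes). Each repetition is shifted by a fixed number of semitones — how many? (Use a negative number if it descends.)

Taking 4-note groups, the heads are Bb4, C5: the pattern moves up a 2nd.
Bb4 to C5 spans +2 semitones.

2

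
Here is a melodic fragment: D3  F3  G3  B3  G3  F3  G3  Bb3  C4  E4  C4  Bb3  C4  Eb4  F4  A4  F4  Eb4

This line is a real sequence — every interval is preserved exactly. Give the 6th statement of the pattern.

Eb5 Gb5 Ab5 C6 Ab5 Gb5

Unit = 6 notes; the statements start on D3, G3, C4, moving up a 4th each time.
Extending up a 4th: F4 → Bb4 → Eb5.
From Eb5 the exact shape gives Eb5 Gb5 Ab5 C6 Ab5 Gb5.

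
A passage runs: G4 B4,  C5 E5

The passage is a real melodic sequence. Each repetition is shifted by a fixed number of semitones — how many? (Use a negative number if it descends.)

5

With a 2-note motive the entries are G4, C5, each up a 4th from the previous.
G4→C5 is 72 − 67 = 5 semitones.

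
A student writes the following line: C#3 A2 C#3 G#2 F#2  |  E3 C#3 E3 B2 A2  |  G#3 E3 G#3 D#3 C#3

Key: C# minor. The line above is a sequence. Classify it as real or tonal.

Every note is diatonic to C# minor.
Cell 1 has -4 semitones from note 1 to 2, but cell 2 has -3 — the interval quality changes while the contour stays the same, which is the hallmark of a tonal sequence.

tonal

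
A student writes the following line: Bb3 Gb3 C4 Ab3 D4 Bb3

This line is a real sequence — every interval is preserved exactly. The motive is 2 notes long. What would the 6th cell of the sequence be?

G#4 E4

Taking 2-note groups, the heads are Bb3, C4, D4: the pattern moves up a 2nd.
Continuing the starts: E4 → F#4 → G#4.
So cell 6 is G#4 E4.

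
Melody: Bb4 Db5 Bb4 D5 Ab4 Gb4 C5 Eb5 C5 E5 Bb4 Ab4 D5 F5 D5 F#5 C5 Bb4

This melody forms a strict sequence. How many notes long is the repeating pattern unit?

6

18 notes total. Splitting into 3 groups of 6:
Bb4 Db5 Bb4 D5 Ab4 Gb4 | C5 Eb5 C5 E5 Bb4 Ab4 | D5 F5 D5 F#5 C5 Bb4
Every group is a transposition up a 2nd of the one before; no shorter unit works.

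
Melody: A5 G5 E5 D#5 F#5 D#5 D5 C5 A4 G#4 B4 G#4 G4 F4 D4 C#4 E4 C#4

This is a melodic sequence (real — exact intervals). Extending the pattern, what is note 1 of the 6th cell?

With 6-note cells, note 1 of each statement runs A5, D5, G4.
Extending down a 5th: C4 → F3 → Bb2.

Bb2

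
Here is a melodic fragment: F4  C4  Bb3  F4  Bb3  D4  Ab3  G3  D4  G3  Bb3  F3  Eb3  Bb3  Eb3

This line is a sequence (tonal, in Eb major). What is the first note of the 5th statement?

Eb3

Unit = 5 notes; the statements start on F4, D4, Bb3, moving down a 3rd each time.
Extending the heads down a 3rd: G3 → Eb3.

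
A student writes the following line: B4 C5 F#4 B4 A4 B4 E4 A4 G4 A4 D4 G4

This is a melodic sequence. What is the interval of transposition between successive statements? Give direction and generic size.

With a 4-note motive the entries are B4, A4, G4, each down a 2nd from the previous.
B4 to A4 is down a 2nd.

down a 2nd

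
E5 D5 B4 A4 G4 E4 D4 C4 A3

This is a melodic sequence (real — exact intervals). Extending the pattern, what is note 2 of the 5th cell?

Bb2

With 3-note cells, note 2 of each statement runs D5, G4, C4.
Carrying that down a 5th forward: F3 → Bb2.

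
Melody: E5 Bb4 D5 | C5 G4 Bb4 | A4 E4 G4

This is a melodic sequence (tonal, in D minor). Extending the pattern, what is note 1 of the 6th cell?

Bb3

With 3-note cells, note 1 of each statement runs E5, C5, A4.
Extending down a 3rd: F4 → D4 → Bb3.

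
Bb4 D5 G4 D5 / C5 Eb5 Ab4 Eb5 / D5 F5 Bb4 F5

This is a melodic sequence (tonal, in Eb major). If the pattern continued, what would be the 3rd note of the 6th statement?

Grouping in 4s, the 3rd note of each cell is G4, Ab4, Bb4.
Each moves up a 2nd. Continuing: C5 → D5 → Eb5.

Eb5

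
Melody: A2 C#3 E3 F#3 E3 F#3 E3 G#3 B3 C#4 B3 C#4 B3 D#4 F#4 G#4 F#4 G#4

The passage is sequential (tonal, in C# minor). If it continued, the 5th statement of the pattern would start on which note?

C#5

Taking 6-note groups, the heads are A2, E3, B3: the pattern moves up a 5th.
Extending the heads up a 5th: F#4 → C#5.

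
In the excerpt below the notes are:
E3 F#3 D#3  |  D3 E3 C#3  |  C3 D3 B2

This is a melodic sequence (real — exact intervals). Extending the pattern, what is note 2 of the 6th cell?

With 3-note cells, note 2 of each statement runs F#3, E3, D3.
Extending down a 2nd: C3 → Bb2 → Ab2.

Ab2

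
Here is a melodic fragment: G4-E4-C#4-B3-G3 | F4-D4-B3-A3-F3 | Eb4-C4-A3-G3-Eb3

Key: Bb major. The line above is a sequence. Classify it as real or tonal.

real

Each cell has the same semitone pattern (-3, -3, -2, -4) — intervals are preserved exactly.
And E4 lies outside Bb major, so the sequence is real rather than tonal.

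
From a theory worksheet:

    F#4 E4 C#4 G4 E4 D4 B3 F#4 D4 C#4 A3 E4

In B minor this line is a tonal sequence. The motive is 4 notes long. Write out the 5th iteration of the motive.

B3 A3 F#3 C#4

Unit = 4 notes; the statements start on F#4, E4, D4, moving down a 2nd each time.
Extending down a 2nd: C#4 → B3.
From B3 the diatonic shape gives B3 A3 F#3 C#4.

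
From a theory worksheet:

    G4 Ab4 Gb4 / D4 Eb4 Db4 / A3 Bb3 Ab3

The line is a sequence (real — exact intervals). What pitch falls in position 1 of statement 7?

C#2

Grouping in 3s, the 1st note of each cell is G4, D4, A3.
Extending down a 4th: E3 → B2 → F#2 → C#2.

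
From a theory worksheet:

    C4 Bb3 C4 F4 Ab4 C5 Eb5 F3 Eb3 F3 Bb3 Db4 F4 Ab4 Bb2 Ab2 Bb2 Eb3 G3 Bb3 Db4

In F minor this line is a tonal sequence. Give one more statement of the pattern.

Eb2 Db2 Eb2 Ab2 C3 Eb3 G3

The 7-note cells begin on C4, F3, Bb2 — each down a 5th from the last.
So cell 4 is Eb2 Db2 Eb2 Ab2 C3 Eb3 G3.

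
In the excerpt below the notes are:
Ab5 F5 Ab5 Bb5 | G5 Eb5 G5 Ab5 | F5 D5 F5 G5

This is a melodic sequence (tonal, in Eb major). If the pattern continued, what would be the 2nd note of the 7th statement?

G4

Grouping in 4s, the 2nd note of each cell is F5, Eb5, D5.
Each moves down a 2nd. Continuing: C5 → Bb4 → Ab4 → G4.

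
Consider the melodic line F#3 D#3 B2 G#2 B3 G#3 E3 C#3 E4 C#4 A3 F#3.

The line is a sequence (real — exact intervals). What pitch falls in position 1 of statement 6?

G5

With 4-note cells, note 1 of each statement runs F#3, B3, E4.
Carrying that up a 4th forward: A4 → D5 → G5.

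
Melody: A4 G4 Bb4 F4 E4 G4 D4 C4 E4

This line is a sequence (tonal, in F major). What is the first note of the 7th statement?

C3

With a 3-note motive the entries are A4, F4, D4, each down a 3rd from the previous.
Continuing: Bb3 → G3 → E3 → C3. Statement 7 starts on C3.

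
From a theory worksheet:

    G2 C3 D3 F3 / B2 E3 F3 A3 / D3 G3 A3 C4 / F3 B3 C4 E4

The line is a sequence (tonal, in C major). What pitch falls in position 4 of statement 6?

B4

The unit is 4 notes. Position-4 pitches of the 4 shown cells: F3, A3, C4, E4.
Carrying that up a 3rd forward: G4 → B4.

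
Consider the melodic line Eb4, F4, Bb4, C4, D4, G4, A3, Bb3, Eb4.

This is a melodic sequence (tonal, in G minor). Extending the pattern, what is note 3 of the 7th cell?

D3

The unit is 3 notes. Position-3 pitches of the 3 shown cells: Bb4, G4, Eb4.
Extending down a 3rd: C4 → A3 → F3 → D3.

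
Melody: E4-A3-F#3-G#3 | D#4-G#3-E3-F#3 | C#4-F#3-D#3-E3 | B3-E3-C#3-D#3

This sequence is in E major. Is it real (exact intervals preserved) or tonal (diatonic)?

tonal

Every note is diatonic to E major.
Cell 1 has -3 semitones from note 2 to 3, but cell 2 has -4 — the interval quality changes while the contour stays the same, which is the hallmark of a tonal sequence.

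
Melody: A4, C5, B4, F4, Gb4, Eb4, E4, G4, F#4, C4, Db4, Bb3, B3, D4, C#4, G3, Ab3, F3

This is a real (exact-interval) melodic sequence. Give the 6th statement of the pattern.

G#2 B2 A#2 E2 F2 D2

With a 6-note motive the entries are A4, E4, B3, each down a 4th from the previous.
Carrying on: F#3 → C#3 → G#2.
Statement 6 starts on G#2 and keeps the same exact contour: G#2 B2 A#2 E2 F2 D2.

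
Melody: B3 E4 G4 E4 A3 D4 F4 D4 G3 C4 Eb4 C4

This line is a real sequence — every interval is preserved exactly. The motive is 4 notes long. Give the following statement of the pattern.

F3 Bb3 Db4 Bb3

With a 4-note motive the entries are B3, A3, G3, each down a 2nd from the previous.
So cell 4 is F3 Bb3 Db4 Bb3.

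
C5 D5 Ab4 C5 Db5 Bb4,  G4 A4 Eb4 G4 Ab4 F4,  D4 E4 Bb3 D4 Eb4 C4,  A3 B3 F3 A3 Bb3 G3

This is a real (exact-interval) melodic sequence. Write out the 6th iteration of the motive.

Unit = 6 notes; the statements start on C5, G4, D4, A3, moving down a 4th each time.
Extending down a 4th: E3 → B2.
From B2 the exact shape gives B2 C#3 G2 B2 C3 A2.

B2 C#3 G2 B2 C3 A2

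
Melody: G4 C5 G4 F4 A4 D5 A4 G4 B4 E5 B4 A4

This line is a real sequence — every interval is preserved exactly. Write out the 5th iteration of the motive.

D#5 G#5 D#5 C#5

Taking 4-note groups, the heads are G4, A4, B4: the pattern moves up a 2nd.
Extending up a 2nd: C#5 → D#5.
Statement 5 starts on D#5 and keeps the same exact contour: D#5 G#5 D#5 C#5.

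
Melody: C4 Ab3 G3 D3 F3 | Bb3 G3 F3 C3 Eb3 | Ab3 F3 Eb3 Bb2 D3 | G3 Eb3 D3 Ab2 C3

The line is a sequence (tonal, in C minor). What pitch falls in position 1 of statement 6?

The unit is 5 notes. Position-1 pitches of the 4 shown cells: C4, Bb3, Ab3, G3.
Each moves down a 2nd. Continuing: F3 → Eb3.

Eb3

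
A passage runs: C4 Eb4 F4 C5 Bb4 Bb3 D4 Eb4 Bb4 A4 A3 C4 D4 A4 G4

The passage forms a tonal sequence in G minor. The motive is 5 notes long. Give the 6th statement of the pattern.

Eb3 G3 A3 Eb4 D4

Taking 5-note groups, the heads are C4, Bb3, A3: the pattern moves down a 2nd.
Continuing the starts: G3 → F3 → Eb3.
Statement 6 starts on Eb3 and keeps the same diatonic contour: Eb3 G3 A3 Eb4 D4.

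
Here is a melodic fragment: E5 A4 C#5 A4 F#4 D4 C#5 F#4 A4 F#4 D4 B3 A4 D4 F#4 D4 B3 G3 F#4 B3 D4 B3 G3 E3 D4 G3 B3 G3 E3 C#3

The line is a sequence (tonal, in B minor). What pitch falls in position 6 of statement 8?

D2

Grouping in 6s, the 6th note of each cell is D4, B3, G3, E3, C#3.
Carrying that down a 3rd forward: A2 → F#2 → D2.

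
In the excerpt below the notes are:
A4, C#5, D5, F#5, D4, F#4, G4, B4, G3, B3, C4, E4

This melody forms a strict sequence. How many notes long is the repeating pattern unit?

4

12 notes total. Splitting into 3 groups of 4:
A4 C#5 D5 F#5 | D4 F#4 G4 B4 | G3 B3 C4 E4
That's a consistent down a 5th shift per cell, and no other grouping gives one.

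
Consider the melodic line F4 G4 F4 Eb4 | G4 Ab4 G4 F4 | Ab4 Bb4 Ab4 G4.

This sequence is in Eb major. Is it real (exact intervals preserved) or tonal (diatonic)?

tonal

Every note is diatonic to Eb major.
Cell 1 has +2 semitones from note 1 to 2, but cell 2 has +1 — the interval quality changes while the contour stays the same, which is the hallmark of a tonal sequence.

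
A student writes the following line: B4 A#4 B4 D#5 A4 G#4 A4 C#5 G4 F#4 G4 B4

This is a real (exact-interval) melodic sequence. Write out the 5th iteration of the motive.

Eb4 D4 Eb4 G4

Taking 4-note groups, the heads are B4, A4, G4: the pattern moves down a 2nd.
Continuing the starts: F4 → Eb4.
From Eb4 the exact shape gives Eb4 D4 Eb4 G4.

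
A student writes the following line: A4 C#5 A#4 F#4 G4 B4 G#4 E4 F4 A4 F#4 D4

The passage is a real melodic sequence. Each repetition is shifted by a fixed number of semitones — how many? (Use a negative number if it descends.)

With a 4-note motive the entries are A4, G4, F4, each down a 2nd from the previous.
Counting half-steps from A4 to G4: -2.

-2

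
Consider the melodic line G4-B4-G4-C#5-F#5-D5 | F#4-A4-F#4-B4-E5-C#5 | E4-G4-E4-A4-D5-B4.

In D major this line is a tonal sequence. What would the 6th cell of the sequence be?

B3 D4 B3 E4 A4 F#4

Taking 6-note groups, the heads are G4, F#4, E4: the pattern moves down a 2nd.
Extending down a 2nd: D4 → C#4 → B3.
So cell 6 is B3 D4 B3 E4 A4 F#4.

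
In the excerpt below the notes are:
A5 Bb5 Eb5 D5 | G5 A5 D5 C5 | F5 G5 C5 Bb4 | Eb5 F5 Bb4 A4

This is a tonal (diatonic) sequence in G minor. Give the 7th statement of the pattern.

The 4-note cells begin on A5, G5, F5, Eb5 — each down a 2nd from the last.
Extending down a 2nd: D5 → C5 → Bb4.
Statement 7 starts on Bb4 and keeps the same diatonic contour: Bb4 C5 F4 Eb4.

Bb4 C5 F4 Eb4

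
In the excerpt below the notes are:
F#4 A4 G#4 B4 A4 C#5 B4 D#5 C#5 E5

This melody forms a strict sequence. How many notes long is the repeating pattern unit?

2

10 notes total. Splitting into 5 groups of 2:
F#4 A4 | G#4 B4 | A4 C#5 | B4 D#5 | C#5 E5
Every group is a transposition up a 2nd of the one before; no shorter unit works.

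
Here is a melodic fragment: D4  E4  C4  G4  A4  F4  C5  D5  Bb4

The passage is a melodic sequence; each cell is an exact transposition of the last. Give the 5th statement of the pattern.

Taking 3-note groups, the heads are D4, G4, C5: the pattern moves up a 4th.
Extending up a 4th: F5 → Bb5.
So cell 5 is Bb5 C6 Ab5.

Bb5 C6 Ab5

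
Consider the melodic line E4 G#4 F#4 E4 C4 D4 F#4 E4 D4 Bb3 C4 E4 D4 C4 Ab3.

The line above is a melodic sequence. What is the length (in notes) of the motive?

5

There are 15 notes; a 5-note unit gives 3 cells:
E4 G#4 F#4 E4 C4 | D4 F#4 E4 D4 Bb3 | C4 E4 D4 C4 Ab3
That's a consistent down a 2nd shift per cell, and no other grouping gives one.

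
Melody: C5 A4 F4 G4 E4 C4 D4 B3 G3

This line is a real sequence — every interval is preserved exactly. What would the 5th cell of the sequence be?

E3 C#3 A2

Taking 3-note groups, the heads are C5, G4, D4: the pattern moves down a 4th.
Carrying on: A3 → E3.
From E3 the exact shape gives E3 C#3 A2.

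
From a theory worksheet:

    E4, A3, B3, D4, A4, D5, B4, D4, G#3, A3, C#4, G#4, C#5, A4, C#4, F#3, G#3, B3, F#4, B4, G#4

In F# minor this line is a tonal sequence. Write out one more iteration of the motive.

B3 E3 F#3 A3 E4 A4 F#4

The 7-note cells begin on E4, D4, C#4 — each down a 2nd from the last.
Statement 4 starts on B3 and keeps the same diatonic contour: B3 E3 F#3 A3 E4 A4 F#4.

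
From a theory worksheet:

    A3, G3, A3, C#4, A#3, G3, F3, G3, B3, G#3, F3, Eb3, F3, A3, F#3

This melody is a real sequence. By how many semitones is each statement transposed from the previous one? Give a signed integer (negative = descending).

Taking 5-note groups, the heads are A3, G3, F3: the pattern moves down a 2nd.
Counting half-steps from A3 to G3: -2.

-2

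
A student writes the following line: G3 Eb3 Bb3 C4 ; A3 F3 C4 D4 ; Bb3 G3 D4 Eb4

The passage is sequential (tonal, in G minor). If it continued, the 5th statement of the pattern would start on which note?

Unit = 4 notes; the statements start on G3, A3, Bb3, moving up a 2nd each time.
Continuing: C4 → D4. Statement 5 starts on D4.

D4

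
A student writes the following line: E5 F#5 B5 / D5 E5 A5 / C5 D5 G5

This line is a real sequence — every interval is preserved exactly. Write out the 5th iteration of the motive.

The 3-note cells begin on E5, D5, C5 — each down a 2nd from the last.
Continuing the starts: Bb4 → Ab4.
From Ab4 the exact shape gives Ab4 Bb4 Eb5.

Ab4 Bb4 Eb5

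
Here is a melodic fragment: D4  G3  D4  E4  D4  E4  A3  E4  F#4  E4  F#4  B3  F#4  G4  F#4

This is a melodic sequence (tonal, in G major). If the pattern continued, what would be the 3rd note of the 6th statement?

The unit is 5 notes. Position-3 pitches of the 3 shown cells: D4, E4, F#4.
Extending up a 2nd: G4 → A4 → B4.

B4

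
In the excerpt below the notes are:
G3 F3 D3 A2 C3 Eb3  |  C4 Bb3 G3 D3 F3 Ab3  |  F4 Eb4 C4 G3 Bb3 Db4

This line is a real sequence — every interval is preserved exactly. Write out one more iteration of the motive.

With a 6-note motive the entries are G3, C4, F4, each up a 4th from the previous.
From Bb4 the exact shape gives Bb4 Ab4 F4 C4 Eb4 Gb4.

Bb4 Ab4 F4 C4 Eb4 Gb4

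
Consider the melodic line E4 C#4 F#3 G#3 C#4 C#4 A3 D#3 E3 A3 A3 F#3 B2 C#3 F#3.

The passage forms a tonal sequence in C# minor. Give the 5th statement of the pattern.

D#3 B2 E2 F#2 B2

Unit = 5 notes; the statements start on E4, C#4, A3, moving down a 3rd each time.
Extending down a 3rd: F#3 → D#3.
So cell 5 is D#3 B2 E2 F#2 B2.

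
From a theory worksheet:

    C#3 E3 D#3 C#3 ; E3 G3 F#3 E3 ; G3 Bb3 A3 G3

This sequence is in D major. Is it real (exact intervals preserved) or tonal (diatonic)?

real

Each cell has the same semitone pattern (3, -1, -2) — intervals are preserved exactly.
And D#3 lies outside D major, so the sequence is real rather than tonal.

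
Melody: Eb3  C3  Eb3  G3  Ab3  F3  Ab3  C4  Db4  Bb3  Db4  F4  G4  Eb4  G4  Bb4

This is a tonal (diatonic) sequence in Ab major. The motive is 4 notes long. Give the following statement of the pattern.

Taking 4-note groups, the heads are Eb3, Ab3, Db4, G4: the pattern moves up a 4th.
Statement 5 starts on C5 and keeps the same diatonic contour: C5 Ab4 C5 Eb5.

C5 Ab4 C5 Eb5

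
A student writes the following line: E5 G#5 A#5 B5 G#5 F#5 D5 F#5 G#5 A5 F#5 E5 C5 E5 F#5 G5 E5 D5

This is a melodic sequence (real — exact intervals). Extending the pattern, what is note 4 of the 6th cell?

Db5

Grouping in 6s, the 4th note of each cell is B5, A5, G5.
Carrying that down a 2nd forward: F5 → Eb5 → Db5.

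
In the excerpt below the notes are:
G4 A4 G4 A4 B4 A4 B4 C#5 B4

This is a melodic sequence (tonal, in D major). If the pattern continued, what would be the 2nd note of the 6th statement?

The unit is 3 notes. Position-2 pitches of the 3 shown cells: A4, B4, C#5.
Extending up a 2nd: D5 → E5 → F#5.

F#5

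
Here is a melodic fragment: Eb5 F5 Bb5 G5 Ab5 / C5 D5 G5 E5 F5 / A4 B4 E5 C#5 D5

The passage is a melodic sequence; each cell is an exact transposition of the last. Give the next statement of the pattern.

With a 5-note motive the entries are Eb5, C5, A4, each down a 3rd from the previous.
Statement 4 starts on F#4 and keeps the same exact contour: F#4 G#4 C#5 A#4 B4.

F#4 G#4 C#5 A#4 B4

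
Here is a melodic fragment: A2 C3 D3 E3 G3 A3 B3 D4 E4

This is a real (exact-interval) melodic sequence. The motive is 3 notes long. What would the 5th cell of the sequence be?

Unit = 3 notes; the statements start on A2, E3, B3, moving up a 5th each time.
Carrying on: F#4 → C#5.
Statement 5 starts on C#5 and keeps the same exact contour: C#5 E5 F#5.

C#5 E5 F#5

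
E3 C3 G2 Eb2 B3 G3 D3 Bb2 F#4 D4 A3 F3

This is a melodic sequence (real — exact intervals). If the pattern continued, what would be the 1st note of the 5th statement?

The unit is 4 notes. Position-1 pitches of the 3 shown cells: E3, B3, F#4.
Carrying that up a 5th forward: C#5 → G#5.

G#5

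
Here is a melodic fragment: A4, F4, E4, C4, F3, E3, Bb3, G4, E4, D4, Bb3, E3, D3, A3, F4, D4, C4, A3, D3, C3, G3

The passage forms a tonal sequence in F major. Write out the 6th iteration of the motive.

C4 A3 G3 E3 A2 G2 D3

The 7-note cells begin on A4, G4, F4 — each down a 2nd from the last.
Continuing the starts: E4 → D4 → C4.
Statement 6 starts on C4 and keeps the same diatonic contour: C4 A3 G3 E3 A2 G2 D3.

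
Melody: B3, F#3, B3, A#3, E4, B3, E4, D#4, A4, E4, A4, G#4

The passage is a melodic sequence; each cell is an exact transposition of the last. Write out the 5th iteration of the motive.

G5 D5 G5 F#5

The 4-note cells begin on B3, E4, A4 — each up a 4th from the last.
Extending up a 4th: D5 → G5.
Statement 5 starts on G5 and keeps the same exact contour: G5 D5 G5 F#5.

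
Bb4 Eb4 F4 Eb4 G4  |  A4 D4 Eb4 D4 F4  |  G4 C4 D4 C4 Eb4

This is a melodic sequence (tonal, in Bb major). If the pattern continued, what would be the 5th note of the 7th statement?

With 5-note cells, note 5 of each statement runs G4, F4, Eb4.
Each moves down a 2nd. Continuing: D4 → C4 → Bb3 → A3.

A3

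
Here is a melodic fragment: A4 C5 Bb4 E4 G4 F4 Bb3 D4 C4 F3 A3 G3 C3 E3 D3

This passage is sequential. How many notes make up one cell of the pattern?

Try groups of 3 (5 cells in 15 notes):
A4 C5 Bb4 | E4 G4 F4 | Bb3 D4 C4 | F3 A3 G3 | C3 E3 D3
Each cell is the previous one down a 4th — so the unit is 3 notes.

3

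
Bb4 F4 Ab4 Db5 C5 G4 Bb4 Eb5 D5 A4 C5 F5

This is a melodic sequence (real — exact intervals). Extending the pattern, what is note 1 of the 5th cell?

Grouping in 4s, the 1st note of each cell is Bb4, C5, D5.
Extending up a 2nd: E5 → F#5.

F#5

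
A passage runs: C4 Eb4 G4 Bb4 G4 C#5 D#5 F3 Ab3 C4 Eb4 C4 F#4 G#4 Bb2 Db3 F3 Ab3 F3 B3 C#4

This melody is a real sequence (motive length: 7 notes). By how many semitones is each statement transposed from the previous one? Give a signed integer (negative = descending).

With a 7-note motive the entries are C4, F3, Bb2, each down a 5th from the previous.
C4 to F3 spans -7 semitones.

-7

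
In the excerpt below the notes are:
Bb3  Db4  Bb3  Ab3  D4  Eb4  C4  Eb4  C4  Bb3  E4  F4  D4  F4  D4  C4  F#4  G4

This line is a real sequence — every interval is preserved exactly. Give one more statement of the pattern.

With a 6-note motive the entries are Bb3, C4, D4, each up a 2nd from the previous.
So cell 4 is E4 G4 E4 D4 G#4 A4.

E4 G4 E4 D4 G#4 A4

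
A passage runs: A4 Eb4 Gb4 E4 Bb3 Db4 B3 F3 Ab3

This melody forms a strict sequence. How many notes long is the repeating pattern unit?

Try groups of 3 (3 cells in 9 notes):
A4 Eb4 Gb4 | E4 Bb3 Db4 | B3 F3 Ab3
Every group is a transposition down a 4th of the one before; no shorter unit works.

3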